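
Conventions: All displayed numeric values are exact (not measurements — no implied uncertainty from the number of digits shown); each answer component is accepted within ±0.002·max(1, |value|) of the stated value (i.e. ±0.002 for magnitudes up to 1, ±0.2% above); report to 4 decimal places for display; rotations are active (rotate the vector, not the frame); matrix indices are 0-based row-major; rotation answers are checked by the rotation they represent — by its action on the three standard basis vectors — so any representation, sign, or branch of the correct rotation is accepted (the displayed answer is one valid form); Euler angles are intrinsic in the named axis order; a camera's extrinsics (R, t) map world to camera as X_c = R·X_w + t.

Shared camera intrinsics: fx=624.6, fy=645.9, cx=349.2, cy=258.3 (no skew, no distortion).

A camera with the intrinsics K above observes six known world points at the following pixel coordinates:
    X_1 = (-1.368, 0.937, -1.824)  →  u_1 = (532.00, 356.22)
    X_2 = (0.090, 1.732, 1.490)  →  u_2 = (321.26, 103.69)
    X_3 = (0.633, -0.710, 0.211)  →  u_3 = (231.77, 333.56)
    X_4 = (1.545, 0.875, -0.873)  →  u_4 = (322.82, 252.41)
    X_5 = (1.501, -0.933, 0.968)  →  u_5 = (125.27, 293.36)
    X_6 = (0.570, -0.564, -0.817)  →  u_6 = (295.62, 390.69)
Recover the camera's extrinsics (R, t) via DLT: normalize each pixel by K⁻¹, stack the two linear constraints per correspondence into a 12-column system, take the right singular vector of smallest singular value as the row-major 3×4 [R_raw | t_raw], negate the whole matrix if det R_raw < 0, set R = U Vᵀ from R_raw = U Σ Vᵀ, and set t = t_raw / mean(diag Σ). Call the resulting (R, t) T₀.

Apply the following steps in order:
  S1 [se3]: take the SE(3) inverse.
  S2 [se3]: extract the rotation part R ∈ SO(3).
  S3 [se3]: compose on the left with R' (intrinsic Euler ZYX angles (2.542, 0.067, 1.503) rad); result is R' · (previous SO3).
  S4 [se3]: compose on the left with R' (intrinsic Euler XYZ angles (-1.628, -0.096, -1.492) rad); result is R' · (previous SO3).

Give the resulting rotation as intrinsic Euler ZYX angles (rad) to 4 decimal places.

rotation (euler_zyx) = (2.6218, -0.1060, 0.0200)

source (pnp_recover): camera pose = R=[-0.5572 0.5734 -0.6006; -0.2054 -0.7960 -0.5695; -0.8046 -0.1940 0.5613], t=(-0.3800, 0.4700, 6.9906)
after S1 (invert_se3): R=[-0.5572 -0.2054 -0.8046; 0.5734 -0.7960 -0.1940; -0.6006 -0.5695 0.5613], t=(5.5093, 1.9480, -3.8842)
after S2 (rot_of_se3): [-0.5572 -0.2054 -0.8046; 0.5734 -0.7960 -0.1940; -0.6006 -0.5695 0.5613]
after S3 (compose_so3): [0.0696 -0.0750 0.9948; -0.8204 -0.5716 0.0143; 0.5675 -0.8171 -0.1013]
after S4 (compose_so3): [-0.8630 -0.4948 0.1018; 0.4939 -0.8688 -0.0352; 0.1059 0.0199 0.9942]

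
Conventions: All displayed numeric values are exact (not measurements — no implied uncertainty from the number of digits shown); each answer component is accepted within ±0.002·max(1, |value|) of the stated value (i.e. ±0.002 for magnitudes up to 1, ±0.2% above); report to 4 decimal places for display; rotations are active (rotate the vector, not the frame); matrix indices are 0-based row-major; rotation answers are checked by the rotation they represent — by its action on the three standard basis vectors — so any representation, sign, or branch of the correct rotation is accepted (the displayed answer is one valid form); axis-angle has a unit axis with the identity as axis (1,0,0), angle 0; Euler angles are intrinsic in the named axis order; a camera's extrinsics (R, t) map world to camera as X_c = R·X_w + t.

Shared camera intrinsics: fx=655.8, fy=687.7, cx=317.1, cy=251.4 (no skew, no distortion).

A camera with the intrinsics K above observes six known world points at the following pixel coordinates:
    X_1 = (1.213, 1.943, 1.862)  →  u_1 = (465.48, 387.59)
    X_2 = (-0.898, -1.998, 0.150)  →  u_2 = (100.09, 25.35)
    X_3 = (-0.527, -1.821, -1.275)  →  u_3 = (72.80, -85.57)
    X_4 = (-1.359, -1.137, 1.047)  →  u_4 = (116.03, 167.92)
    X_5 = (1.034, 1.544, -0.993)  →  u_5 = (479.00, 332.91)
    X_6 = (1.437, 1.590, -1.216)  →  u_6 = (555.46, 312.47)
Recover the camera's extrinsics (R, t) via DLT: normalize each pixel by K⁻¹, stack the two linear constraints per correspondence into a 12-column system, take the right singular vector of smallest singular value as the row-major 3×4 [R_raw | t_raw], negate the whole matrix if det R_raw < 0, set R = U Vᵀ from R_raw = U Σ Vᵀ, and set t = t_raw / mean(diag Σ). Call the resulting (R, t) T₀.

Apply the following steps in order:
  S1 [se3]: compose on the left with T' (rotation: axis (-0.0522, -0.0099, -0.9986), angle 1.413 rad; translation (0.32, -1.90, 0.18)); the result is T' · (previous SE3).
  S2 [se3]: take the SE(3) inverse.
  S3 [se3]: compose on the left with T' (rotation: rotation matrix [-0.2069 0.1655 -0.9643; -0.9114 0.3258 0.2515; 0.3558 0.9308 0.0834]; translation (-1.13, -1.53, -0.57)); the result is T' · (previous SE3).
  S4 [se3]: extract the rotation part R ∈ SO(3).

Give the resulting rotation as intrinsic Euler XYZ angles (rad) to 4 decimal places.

rotation (euler_xyz) = (-2.3194, -1.4055, -1.7499)

source (pnp_recover): camera pose = R=[0.9397 0.3324 0.0807; -0.3419 0.9202 0.1907; -0.0109 -0.2068 0.9783], t=(-0.4300, -0.4100, 5.2499)
after S1 (compose_se3): R=[-0.1879 0.9538 0.2344; -0.9807 -0.1954 0.0090; 0.0544 -0.2282 0.9721], t=(0.0263, -1.2262, 5.4121)
after S2 (invert_se3): R=[-0.1879 -0.9807 0.0544; 0.9538 -0.1954 -0.2282; 0.2344 0.0090 0.9721], t=(-1.4919, 0.9704, -5.2562)
after S3 (compose_se3): R=[-0.0293 0.1619 -0.9864; 0.5410 0.8324 0.1206; 0.8405 -0.5301 -0.1120], t=(4.4076, -1.1760, -0.6359)
after S4 (rot_of_se3): [-0.0293 0.1619 -0.9864; 0.5410 0.8324 0.1206; 0.8405 -0.5301 -0.1120]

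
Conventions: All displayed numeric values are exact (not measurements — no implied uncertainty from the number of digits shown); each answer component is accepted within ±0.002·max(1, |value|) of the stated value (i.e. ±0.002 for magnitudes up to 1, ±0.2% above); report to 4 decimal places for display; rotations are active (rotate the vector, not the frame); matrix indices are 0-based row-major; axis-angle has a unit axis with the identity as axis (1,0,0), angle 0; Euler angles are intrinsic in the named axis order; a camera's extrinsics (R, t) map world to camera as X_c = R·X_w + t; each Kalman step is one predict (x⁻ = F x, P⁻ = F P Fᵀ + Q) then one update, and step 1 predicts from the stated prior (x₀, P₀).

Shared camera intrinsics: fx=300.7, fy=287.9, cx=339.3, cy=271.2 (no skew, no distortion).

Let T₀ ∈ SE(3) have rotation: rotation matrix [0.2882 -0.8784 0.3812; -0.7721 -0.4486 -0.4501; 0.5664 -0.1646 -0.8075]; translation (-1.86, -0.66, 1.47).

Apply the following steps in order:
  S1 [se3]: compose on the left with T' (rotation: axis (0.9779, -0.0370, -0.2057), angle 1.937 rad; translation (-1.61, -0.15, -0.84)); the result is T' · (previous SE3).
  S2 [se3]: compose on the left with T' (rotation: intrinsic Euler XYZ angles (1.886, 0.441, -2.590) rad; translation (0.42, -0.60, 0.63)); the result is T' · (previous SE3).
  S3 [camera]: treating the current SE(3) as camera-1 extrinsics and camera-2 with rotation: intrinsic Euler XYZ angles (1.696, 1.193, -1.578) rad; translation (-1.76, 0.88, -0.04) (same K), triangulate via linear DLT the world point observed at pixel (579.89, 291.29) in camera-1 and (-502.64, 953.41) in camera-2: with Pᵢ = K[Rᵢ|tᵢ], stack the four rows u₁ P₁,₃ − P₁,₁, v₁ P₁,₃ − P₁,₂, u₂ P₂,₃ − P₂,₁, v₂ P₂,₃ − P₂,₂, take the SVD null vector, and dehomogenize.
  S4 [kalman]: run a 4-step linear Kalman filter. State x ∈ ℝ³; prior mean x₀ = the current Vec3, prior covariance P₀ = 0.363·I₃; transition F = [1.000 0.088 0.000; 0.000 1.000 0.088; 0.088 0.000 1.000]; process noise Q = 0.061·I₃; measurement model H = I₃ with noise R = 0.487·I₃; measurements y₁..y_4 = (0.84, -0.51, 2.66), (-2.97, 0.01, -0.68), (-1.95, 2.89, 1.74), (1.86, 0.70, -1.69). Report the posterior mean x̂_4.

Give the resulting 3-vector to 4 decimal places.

after S1 (compose_se3): R=[-0.0136 -0.8398 0.5428; -0.3058 0.5203 0.7974; -0.9520 -0.1552 -0.2639], t=(-3.9064, -0.7933, -1.4474)
after S2 (compose_se3): R=[-0.5408 0.8271 -0.1528; 0.6752 0.5352 0.5076; 0.5016 0.1713 -0.8480], t=(2.4349, 0.9818, 4.0097)
after S3 (triangulate): (-0.7943, 0.9981, -1.2631)
after S4 (kf_track): (-0.2697, 1.0193, -0.1569)

result = (-0.2697, 1.0193, -0.1569)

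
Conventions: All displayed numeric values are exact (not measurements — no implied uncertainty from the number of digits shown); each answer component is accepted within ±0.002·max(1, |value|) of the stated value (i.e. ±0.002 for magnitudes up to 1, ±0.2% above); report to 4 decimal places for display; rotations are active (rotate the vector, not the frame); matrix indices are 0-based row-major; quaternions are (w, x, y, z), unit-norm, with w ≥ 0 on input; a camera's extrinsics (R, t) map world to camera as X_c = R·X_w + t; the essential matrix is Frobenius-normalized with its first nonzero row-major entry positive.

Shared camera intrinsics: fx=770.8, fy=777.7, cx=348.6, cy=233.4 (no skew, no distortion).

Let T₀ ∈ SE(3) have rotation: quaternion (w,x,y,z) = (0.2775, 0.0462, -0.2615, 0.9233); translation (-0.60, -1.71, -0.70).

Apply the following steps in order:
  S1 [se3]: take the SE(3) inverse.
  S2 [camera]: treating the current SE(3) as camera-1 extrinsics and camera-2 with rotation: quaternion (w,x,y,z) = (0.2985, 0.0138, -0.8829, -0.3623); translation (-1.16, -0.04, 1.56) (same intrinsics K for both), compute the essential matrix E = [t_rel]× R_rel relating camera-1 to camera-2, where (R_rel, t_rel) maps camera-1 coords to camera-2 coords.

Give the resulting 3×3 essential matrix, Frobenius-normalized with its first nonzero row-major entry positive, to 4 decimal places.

matrix = [0.0072 0.4463 0.4911; 0.0785 -0.0018 -0.3123; 0.2436 0.5129 -0.3653]

after S1 (invert_se3): R=[-0.8417 0.4883 0.2304; -0.5366 -0.7092 -0.4572; -0.0598 -0.5085 0.8590], t=(0.4912, -1.8548, -0.3042)
after S2 (essential): [0.0072 0.4463 0.4911; 0.0785 -0.0018 -0.3123; 0.2436 0.5129 -0.3653]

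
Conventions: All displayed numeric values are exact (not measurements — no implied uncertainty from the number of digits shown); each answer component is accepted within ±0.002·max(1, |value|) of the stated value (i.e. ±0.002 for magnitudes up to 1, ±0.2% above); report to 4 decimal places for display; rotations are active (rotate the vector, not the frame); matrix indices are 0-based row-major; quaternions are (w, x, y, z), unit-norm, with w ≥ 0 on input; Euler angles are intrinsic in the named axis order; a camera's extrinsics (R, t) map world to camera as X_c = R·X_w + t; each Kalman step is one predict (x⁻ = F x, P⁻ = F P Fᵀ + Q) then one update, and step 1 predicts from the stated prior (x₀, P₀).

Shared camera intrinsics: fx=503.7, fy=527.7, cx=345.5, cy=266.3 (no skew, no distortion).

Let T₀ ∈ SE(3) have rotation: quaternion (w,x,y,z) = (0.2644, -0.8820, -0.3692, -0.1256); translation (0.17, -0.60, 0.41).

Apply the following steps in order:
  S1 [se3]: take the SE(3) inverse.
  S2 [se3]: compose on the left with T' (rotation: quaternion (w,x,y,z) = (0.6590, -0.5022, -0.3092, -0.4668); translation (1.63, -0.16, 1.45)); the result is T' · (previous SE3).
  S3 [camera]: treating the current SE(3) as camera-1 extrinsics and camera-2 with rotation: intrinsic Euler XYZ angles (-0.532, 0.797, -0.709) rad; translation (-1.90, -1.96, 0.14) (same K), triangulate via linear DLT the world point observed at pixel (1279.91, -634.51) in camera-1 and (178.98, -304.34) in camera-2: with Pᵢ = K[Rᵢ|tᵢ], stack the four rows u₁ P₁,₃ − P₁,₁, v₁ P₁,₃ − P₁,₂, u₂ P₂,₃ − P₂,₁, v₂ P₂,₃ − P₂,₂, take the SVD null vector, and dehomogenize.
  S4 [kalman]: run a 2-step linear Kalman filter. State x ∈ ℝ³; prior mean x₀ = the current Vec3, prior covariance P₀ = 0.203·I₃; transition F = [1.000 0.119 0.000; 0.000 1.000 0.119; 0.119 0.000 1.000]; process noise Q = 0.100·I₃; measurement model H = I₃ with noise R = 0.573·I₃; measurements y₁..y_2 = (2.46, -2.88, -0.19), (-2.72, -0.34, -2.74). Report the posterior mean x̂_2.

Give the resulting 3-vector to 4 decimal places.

result = (-0.3632, -1.4598, -0.0810)

after S1 (invert_se3): R=[0.6958 0.5849 0.4168; 0.7177 -0.5875 -0.3737; 0.0263 0.5592 -0.8286], t=(0.0618, -0.3213, 0.6708)
after S2 (compose_se3): R=[0.9256 -0.2915 -0.2413; -0.1441 0.3182 -0.9370; 0.3499 0.9021 0.2526], t=(1.3967, 0.4396, 1.8282)
after S3 (triangulate): (0.8309, -1.5943, 1.9267)
after S4 (kf_track): (-0.3632, -1.4598, -0.0810)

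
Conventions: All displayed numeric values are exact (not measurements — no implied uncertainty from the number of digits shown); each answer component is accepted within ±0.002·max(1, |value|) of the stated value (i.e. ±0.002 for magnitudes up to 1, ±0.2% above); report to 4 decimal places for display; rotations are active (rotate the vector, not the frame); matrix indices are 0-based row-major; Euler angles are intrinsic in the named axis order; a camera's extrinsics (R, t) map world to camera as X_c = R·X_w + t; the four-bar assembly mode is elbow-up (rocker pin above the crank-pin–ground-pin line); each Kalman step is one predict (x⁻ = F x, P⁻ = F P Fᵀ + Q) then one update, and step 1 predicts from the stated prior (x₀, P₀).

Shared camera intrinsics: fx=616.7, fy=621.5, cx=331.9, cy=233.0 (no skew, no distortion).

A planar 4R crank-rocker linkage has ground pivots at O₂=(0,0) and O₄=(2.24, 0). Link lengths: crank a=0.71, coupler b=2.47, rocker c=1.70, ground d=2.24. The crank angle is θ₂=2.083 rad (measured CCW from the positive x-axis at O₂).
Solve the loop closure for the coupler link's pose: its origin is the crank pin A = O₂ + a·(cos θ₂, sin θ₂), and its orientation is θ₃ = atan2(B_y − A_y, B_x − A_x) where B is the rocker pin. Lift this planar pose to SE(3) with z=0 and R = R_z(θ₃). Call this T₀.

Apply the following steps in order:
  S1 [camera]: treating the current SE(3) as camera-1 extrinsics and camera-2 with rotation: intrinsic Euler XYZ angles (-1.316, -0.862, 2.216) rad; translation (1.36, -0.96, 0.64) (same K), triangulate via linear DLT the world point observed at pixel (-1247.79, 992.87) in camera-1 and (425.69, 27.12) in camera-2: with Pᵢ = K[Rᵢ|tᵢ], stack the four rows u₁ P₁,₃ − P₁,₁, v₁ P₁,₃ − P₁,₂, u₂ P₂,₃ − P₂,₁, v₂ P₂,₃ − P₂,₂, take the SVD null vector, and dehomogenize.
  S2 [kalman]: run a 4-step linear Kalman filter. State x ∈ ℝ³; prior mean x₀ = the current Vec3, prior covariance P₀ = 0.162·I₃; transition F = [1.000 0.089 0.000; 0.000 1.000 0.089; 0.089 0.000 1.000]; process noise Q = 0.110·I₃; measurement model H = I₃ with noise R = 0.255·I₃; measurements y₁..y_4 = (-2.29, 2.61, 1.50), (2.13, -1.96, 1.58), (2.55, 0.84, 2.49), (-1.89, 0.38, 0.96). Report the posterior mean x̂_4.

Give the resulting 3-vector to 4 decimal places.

result = (-0.2182, 0.5472, 1.4610)

source (fourbar_fk): coupler pose = R=[0.9061 -0.4230 0.0000; 0.4230 0.9061 0.0000; 0.0000 0.0000 1.0000], t=(-0.3480, 0.6189, 0.0000)
after S1 (triangulate): (-1.8168, 1.5640, 1.0368)
after S2 (kf_track): (-0.2182, 0.5472, 1.4610)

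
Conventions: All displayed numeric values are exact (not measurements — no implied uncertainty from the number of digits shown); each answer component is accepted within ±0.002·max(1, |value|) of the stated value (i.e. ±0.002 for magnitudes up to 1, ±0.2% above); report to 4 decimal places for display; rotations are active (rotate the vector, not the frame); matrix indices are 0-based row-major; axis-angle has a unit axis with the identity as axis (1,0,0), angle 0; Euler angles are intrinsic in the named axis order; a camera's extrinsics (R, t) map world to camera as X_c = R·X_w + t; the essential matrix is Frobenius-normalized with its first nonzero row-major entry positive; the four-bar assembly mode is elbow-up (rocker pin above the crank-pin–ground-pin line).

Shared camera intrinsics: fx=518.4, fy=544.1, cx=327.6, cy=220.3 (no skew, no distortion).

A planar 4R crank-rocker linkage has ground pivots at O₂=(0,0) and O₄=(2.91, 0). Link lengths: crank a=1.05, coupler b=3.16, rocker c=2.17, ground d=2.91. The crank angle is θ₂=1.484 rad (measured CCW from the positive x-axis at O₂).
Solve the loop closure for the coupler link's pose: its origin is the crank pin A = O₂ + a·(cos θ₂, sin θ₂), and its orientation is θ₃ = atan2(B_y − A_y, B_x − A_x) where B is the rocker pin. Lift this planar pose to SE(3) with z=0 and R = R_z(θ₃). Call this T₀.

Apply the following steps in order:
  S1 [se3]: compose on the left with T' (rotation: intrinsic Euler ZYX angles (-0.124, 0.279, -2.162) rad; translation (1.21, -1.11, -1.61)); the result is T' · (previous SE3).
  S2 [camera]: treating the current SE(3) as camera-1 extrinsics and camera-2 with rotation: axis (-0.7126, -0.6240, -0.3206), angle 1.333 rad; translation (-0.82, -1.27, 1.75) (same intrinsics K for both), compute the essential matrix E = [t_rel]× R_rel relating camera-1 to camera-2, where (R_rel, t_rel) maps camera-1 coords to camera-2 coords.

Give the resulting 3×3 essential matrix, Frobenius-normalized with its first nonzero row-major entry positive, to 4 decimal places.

source (fourbar_fk): coupler pose = R=[0.9351 -0.3543 0.0000; 0.3543 0.9351 0.0000; 0.0000 0.0000 1.0000], t=(0.0910, 1.0460, 0.0000)
after S1 (compose_se3): R=[0.7872 -0.6147 -0.0496; -0.2971 -0.4486 0.8429; -0.5403 -0.6488 -0.5358], t=(0.9874, -1.6698, -2.4700)
after S2 (essential): [0.2918 0.1512 -0.1790; -0.5714 -0.0683 0.2048; -0.2483 0.5788 -0.3003]

matrix = [0.2918 0.1512 -0.1790; -0.5714 -0.0683 0.2048; -0.2483 0.5788 -0.3003]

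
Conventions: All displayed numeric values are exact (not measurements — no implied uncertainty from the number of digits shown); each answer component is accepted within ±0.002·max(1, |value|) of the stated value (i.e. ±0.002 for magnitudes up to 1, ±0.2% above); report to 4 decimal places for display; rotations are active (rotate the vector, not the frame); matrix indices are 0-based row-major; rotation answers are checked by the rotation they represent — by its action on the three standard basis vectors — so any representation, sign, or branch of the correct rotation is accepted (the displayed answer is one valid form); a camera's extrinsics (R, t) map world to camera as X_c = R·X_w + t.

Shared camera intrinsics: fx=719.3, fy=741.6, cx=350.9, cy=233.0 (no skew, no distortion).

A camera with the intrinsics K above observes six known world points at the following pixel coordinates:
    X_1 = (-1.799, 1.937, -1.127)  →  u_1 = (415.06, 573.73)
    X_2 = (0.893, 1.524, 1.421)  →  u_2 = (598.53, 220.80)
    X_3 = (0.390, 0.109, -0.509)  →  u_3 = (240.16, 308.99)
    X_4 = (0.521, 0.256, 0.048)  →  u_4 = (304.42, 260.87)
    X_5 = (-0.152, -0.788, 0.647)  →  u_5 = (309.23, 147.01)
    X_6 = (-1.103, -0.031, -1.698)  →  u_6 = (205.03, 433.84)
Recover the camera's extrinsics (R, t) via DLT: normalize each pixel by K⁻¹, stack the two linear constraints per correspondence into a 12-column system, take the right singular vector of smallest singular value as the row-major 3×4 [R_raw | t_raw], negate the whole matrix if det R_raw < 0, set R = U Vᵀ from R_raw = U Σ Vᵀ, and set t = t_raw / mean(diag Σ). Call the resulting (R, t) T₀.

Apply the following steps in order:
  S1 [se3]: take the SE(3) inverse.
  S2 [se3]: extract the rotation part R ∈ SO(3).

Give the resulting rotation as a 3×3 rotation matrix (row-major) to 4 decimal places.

rotation (matrix) = ((-0.2846, -0.3275, -0.9010), (0.6276, 0.6468, -0.4333), (0.7246, -0.6888, 0.0214))

source (pnp_recover): camera pose = R=[-0.2846 0.6276 0.7246; -0.3275 0.6468 -0.6888; -0.9010 -0.4333 0.0214], t=(-0.3600, 0.2200, 5.4203)
after S1 (invert_se3): R=[-0.2846 -0.3275 -0.9010; 0.6276 0.6468 -0.4333; 0.7246 -0.6888 0.0214], t=(4.8531, 2.4324, 0.2962)
after S2 (rot_of_se3): [-0.2846 -0.3275 -0.9010; 0.6276 0.6468 -0.4333; 0.7246 -0.6888 0.0214]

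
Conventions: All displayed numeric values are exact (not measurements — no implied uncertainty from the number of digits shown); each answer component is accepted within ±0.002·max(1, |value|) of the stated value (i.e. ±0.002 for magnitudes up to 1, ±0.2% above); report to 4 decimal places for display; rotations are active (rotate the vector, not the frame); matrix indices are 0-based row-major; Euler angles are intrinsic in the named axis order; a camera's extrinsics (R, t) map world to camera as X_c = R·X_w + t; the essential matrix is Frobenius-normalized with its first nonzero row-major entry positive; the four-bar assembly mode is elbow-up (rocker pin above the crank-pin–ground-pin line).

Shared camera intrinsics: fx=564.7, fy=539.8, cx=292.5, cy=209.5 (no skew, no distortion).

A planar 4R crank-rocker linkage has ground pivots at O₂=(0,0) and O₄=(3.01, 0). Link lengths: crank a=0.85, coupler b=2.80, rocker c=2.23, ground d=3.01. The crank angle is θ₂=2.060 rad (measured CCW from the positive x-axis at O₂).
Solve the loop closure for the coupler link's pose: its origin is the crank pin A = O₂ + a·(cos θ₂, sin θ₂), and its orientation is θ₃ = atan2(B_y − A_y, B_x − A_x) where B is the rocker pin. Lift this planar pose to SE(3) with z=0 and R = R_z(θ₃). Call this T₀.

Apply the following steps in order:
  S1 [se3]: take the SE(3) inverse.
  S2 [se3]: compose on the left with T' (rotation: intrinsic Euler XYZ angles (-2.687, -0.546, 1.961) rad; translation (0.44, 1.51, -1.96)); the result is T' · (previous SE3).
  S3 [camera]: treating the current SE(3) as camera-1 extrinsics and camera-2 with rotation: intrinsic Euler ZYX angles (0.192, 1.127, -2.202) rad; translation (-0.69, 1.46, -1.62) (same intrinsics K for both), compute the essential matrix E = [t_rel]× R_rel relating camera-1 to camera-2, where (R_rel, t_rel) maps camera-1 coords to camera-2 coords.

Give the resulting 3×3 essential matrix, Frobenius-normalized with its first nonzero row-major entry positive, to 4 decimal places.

matrix = [0.0150 0.1209 0.6522; 0.3764 -0.4244 -0.0851; -0.3071 0.2812 -0.2397]

source (fourbar_fk): coupler pose = R=[0.8892 -0.4576 0.0000; 0.4576 0.8892 0.0000; 0.0000 0.0000 1.0000], t=(-0.3994, 0.7503, 0.0000)
after S1 (invert_se3): R=[0.8892 0.4576 0.0000; -0.4576 0.8892 0.0000; 0.0000 0.0000 1.0000], t=(0.0119, -0.8499, 0.0000)
after S2 (compose_se3): R=[0.0726 -0.8515 -0.5193; -0.8758 -0.3035 0.3753; -0.4771 0.4275 -0.7678], t=(1.1079, 1.3879, -2.4714)
after S3 (essential): [0.0150 0.1209 0.6522; 0.3764 -0.4244 -0.0851; -0.3071 0.2812 -0.2397]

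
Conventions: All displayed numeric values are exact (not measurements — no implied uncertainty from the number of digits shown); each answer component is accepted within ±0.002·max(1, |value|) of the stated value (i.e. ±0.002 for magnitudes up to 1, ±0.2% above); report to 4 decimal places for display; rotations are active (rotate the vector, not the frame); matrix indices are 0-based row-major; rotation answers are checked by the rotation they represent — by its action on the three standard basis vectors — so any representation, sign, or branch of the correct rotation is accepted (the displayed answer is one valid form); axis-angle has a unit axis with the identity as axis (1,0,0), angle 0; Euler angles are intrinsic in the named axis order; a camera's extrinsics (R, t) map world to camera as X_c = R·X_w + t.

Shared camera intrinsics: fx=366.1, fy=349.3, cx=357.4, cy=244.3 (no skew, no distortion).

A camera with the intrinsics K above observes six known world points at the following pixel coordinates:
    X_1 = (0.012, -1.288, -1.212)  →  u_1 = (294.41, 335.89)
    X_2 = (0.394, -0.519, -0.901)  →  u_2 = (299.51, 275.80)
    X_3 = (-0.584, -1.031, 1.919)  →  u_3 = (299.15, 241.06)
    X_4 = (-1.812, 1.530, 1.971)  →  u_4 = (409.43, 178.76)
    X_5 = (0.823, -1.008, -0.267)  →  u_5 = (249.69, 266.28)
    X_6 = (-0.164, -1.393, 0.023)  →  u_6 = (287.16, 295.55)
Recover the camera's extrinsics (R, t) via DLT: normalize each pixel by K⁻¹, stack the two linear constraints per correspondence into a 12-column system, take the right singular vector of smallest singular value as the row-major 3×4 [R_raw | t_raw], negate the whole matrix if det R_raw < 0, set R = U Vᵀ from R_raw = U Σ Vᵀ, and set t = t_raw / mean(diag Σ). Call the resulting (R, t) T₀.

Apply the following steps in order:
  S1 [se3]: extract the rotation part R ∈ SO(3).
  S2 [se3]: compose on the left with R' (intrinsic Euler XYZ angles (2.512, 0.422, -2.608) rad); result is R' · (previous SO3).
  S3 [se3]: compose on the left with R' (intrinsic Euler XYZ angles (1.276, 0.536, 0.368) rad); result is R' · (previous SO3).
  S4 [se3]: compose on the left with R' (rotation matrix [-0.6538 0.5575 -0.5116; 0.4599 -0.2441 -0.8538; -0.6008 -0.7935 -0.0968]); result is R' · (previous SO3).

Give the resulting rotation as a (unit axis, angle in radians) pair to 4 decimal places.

source (pnp_recover): camera pose = R=[-0.7315 0.6064 -0.3118; -0.4311 -0.7655 -0.4776; -0.5283 -0.2150 0.8214], t=(-0.4799, -0.2000, 5.9094)
after S1 (rot_of_se3): [-0.7315 0.6064 -0.3118; -0.4311 -0.7655 -0.4776; -0.5283 -0.2150 0.8214]
after S2 (compose_so3): [0.1581 -0.9196 0.3597; -0.2179 -0.3878 -0.8956; 0.9631 0.0632 -0.2617]
after S3 (compose_so3): [0.6861 -0.5855 0.4319; -0.7245 -0.6044 0.3315; 0.0669 -0.5404 -0.8388]
after S4 (compose_so3): [-0.8867 0.3223 0.3315; 0.4352 0.3396 0.8338; 0.1562 0.8836 -0.4414]

rotation (axis_angle) = ((0.2322, 0.8178, 0.5265), 3.0342)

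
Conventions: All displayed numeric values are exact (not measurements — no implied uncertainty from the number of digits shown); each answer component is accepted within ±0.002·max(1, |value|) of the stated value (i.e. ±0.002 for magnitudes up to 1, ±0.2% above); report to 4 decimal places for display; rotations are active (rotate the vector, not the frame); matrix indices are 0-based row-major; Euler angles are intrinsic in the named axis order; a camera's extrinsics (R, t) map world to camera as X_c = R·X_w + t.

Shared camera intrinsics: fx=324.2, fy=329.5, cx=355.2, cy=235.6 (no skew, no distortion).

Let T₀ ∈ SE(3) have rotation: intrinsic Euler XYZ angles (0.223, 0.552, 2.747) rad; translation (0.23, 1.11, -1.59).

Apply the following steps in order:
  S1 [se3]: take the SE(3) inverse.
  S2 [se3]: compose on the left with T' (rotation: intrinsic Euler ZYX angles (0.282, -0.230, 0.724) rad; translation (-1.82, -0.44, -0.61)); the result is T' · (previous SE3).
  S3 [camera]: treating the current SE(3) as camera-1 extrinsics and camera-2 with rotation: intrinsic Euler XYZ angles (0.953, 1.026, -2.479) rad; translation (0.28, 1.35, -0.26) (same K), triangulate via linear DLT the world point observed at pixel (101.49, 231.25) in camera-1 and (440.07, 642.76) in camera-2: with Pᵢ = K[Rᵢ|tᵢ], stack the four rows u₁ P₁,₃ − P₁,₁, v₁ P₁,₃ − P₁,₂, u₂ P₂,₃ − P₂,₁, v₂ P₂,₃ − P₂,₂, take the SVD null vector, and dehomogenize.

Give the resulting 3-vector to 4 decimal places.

result = (-0.0605, -1.2177, 0.4110)

after S1 (invert_se3): R=[-0.7860 0.2679 0.5571; -0.3273 -0.9449 -0.0076; 0.5244 -0.1883 0.8304], t=(0.7693, 1.1121, 1.4087)
after S2 (compose_se3): R=[-0.6088 0.5807 0.5405; -0.7933 -0.4389 -0.4220; -0.0078 -0.6857 0.7279], t=(-1.4651, -0.4413, 1.3102)
after S3 (triangulate): (-0.0605, -1.2177, 0.4110)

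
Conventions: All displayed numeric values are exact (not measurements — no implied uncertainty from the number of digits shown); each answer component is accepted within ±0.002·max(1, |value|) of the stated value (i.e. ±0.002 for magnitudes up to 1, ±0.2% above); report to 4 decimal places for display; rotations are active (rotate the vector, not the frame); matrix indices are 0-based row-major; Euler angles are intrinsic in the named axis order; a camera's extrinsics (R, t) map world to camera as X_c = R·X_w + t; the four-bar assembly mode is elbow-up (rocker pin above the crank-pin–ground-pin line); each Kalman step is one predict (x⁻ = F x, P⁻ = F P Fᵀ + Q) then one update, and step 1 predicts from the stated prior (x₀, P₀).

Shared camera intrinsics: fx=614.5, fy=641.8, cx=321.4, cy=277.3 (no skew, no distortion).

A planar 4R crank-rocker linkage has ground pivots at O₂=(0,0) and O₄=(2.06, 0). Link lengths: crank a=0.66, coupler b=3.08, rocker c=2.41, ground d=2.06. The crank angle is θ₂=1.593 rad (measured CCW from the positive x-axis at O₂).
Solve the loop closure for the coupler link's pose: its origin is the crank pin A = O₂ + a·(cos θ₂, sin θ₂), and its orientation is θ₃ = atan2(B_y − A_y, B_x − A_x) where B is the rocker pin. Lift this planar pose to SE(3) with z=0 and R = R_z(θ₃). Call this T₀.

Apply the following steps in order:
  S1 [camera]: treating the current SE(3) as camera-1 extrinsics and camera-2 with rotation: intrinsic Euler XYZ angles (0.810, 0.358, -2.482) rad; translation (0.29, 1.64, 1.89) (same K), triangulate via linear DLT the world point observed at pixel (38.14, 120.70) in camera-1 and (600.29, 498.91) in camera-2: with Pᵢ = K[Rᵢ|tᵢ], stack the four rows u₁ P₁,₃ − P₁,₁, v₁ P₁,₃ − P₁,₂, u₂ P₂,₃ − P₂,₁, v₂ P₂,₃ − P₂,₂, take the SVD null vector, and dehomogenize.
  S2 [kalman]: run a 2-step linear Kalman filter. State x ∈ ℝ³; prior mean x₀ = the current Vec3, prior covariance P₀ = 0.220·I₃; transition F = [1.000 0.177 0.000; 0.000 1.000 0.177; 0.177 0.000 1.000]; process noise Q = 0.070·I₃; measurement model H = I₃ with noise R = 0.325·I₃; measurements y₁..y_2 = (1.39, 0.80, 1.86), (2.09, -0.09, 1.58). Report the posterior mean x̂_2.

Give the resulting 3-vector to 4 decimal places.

result = (0.8094, 0.4763, 1.8180)

source (fourbar_fk): coupler pose = R=[0.8341 -0.5516 0.0000; 0.5516 0.8341 0.0000; 0.0000 0.0000 1.0000], t=(-0.0147, 0.6598, 0.0000)
after S1 (triangulate): (-1.3846, -0.4575, 1.9898)
after S2 (kf_track): (0.8094, 0.4763, 1.8180)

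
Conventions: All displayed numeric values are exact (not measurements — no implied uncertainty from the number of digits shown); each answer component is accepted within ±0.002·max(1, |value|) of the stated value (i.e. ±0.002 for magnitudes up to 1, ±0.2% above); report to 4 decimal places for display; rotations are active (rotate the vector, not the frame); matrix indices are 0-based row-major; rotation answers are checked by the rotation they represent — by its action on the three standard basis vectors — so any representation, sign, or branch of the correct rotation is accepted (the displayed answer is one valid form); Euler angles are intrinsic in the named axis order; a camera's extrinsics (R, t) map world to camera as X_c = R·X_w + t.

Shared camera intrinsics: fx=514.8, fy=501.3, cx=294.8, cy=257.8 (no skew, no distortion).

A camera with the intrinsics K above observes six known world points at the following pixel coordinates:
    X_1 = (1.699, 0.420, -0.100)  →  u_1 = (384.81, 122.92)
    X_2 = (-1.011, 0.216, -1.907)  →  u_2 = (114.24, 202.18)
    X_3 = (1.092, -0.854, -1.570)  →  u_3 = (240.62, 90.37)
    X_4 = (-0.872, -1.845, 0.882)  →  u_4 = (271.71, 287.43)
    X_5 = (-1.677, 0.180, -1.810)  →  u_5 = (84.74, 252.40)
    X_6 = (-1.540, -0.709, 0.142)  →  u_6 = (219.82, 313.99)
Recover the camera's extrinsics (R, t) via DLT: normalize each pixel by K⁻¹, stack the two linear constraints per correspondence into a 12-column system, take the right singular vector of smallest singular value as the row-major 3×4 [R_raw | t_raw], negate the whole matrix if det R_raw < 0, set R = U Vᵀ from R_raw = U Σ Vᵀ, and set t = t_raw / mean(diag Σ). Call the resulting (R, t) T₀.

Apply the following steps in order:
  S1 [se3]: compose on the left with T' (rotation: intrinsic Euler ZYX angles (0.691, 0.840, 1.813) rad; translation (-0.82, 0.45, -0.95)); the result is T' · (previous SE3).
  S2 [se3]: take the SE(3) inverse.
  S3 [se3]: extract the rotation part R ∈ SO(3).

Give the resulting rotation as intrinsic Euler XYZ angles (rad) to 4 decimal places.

rotation (euler_xyz) = (-2.7674, -1.3330, -2.9643)

source (pnp_recover): camera pose = R=[0.6221 0.2568 0.7396; -0.7829 0.1941 0.5911; 0.0083 -0.9468 0.3218], t=(-0.0201, -0.3400, 6.5396)
after S1 (compose_se3): R=[-0.2318 -0.1856 0.9549; 0.0415 0.9789 0.2003; -0.9719 0.0861 -0.2192], t=(2.0744, -5.2891, -2.2022)
after S2 (invert_se3): R=[-0.2318 0.0415 -0.9719; -0.1856 0.9789 0.0861; 0.9549 0.2003 -0.2192], t=(-1.4397, 5.7518, -1.4041)
after S3 (rot_of_se3): [-0.2318 0.0415 -0.9719; -0.1856 0.9789 0.0861; 0.9549 0.2003 -0.2192]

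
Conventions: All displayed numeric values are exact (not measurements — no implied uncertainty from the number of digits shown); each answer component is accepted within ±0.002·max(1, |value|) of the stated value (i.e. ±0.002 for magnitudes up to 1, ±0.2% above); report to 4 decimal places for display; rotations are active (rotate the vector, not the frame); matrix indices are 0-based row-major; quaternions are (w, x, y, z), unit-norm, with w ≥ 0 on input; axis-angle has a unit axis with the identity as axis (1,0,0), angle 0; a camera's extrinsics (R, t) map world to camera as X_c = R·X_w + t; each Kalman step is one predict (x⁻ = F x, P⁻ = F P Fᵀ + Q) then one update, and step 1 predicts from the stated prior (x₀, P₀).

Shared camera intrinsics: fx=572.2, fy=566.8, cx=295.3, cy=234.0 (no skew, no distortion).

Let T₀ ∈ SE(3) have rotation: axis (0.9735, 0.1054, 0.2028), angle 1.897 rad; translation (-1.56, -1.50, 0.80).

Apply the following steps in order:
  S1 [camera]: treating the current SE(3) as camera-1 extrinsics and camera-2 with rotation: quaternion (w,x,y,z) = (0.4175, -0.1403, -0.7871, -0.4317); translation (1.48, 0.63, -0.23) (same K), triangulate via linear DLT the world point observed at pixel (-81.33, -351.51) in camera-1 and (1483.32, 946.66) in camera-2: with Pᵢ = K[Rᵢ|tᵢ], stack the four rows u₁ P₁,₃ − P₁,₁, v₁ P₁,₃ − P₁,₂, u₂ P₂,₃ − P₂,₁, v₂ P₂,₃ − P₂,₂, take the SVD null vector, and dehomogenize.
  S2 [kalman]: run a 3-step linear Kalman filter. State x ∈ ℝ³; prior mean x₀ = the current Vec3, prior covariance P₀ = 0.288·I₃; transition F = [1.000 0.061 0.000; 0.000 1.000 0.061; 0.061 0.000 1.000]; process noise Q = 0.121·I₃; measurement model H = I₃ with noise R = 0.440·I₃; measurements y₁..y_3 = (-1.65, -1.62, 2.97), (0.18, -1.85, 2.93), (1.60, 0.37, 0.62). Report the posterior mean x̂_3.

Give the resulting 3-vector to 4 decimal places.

after S1 (triangulate): (0.7678, 0.4200, -0.0090)
after S2 (kf_track): (0.5348, -0.3770, 1.4870)

result = (0.5348, -0.3770, 1.4870)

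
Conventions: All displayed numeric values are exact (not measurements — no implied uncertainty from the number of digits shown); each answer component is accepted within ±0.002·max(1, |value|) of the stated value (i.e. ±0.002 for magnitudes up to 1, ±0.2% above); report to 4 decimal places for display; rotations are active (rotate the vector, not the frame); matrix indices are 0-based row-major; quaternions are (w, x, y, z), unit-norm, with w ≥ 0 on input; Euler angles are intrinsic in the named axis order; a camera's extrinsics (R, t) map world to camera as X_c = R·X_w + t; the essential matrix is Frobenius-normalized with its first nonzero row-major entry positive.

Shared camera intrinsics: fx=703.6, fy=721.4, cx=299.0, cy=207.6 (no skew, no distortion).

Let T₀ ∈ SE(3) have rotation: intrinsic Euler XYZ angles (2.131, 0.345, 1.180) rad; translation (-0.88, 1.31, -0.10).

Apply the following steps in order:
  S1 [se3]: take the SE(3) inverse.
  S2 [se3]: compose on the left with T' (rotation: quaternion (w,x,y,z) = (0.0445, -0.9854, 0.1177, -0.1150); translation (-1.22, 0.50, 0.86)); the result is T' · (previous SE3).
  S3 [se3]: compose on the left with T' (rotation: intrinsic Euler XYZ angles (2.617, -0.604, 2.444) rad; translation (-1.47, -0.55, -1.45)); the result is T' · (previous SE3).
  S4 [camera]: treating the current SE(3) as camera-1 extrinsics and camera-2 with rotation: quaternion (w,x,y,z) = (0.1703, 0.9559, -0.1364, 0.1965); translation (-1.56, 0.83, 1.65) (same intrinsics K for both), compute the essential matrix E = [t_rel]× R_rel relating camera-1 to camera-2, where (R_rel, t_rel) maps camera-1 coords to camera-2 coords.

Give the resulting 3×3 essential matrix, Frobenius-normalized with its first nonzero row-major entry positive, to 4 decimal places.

matrix = [0.1883 -0.5514 0.2545; 0.1979 -0.3399 -0.2203; -0.1512 0.0443 0.6064]

after S1 (invert_se3): R=[0.3585 -0.3822 0.8517; -0.8701 -0.4673 0.1565; 0.3382 -0.7972 -0.5000], t=(0.9013, -0.1379, 1.2920)
after S2 (compose_se3): R=[0.6122 -0.4469 0.6523; 0.7763 0.4967 -0.3882; -0.1506 0.7440 0.6510], t=(-0.0306, 0.4936, -0.1821)
after S3 (compose_se3): R=[-0.7111 -0.4033 -0.5760; 0.5119 0.2646 -0.8173; 0.4820 -0.8760 0.0183], t=(-1.6082, -0.0470, -1.3753)
after S4 (essential): [0.1883 -0.5514 0.2545; 0.1979 -0.3399 -0.2203; -0.1512 0.0443 0.6064]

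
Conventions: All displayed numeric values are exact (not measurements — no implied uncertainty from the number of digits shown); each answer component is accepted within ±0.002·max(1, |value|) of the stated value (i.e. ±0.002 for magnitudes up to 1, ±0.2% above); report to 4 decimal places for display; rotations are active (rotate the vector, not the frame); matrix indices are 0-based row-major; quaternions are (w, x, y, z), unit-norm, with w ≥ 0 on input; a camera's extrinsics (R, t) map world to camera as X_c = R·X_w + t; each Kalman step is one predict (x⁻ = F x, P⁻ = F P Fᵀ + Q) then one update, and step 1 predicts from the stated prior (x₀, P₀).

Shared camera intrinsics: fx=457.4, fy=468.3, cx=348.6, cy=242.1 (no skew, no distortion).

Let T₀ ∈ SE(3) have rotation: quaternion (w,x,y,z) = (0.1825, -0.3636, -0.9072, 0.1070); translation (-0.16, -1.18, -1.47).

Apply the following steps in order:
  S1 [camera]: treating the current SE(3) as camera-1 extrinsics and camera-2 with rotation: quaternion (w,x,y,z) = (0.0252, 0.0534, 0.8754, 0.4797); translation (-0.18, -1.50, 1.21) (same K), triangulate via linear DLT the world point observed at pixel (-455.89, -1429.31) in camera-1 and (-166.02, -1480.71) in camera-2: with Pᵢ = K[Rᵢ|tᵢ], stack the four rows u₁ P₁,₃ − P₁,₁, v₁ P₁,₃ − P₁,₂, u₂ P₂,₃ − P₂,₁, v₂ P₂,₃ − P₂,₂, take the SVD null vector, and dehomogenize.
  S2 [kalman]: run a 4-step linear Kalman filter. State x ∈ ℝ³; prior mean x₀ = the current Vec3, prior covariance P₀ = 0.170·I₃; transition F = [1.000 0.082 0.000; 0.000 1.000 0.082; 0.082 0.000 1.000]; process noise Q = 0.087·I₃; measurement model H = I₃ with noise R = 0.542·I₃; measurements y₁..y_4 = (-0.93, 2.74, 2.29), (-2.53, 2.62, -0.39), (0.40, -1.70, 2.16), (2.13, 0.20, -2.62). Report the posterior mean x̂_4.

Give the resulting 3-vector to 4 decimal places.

after S1 (triangulate): (0.6180, -1.2974, -1.4639)
after S2 (kf_track): (0.4451, 0.0838, -0.5045)

result = (0.4451, 0.0838, -0.5045)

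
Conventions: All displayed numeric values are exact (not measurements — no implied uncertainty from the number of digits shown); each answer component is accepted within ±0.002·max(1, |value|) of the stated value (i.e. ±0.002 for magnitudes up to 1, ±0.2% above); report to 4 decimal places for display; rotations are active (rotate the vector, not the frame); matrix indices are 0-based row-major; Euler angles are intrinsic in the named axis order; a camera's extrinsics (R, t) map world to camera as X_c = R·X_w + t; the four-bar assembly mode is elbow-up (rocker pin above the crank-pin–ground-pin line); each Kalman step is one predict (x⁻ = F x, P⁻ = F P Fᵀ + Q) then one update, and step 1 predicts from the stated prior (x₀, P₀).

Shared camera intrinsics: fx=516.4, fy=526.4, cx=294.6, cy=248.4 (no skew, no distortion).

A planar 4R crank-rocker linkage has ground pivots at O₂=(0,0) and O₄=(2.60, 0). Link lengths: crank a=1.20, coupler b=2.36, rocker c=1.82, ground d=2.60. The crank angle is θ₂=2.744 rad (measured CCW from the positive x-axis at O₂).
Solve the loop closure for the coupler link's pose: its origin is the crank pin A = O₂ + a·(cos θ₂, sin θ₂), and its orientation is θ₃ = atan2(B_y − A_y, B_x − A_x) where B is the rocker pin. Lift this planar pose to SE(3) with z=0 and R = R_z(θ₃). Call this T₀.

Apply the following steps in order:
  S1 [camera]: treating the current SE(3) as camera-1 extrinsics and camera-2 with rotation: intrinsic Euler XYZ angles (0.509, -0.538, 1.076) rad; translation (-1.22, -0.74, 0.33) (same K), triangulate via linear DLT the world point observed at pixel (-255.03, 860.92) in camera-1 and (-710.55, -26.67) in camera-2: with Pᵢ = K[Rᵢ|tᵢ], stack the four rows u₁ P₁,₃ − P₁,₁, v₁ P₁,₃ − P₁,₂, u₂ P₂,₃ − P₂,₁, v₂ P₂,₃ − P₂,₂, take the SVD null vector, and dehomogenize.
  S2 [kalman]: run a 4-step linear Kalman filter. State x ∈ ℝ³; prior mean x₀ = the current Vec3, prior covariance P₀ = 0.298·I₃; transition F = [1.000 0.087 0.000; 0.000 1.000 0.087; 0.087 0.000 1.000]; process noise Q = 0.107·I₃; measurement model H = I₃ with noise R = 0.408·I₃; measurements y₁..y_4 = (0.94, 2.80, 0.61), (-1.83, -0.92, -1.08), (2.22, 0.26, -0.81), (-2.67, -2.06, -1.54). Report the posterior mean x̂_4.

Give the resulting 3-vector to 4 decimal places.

source (fourbar_fk): coupler pose = R=[0.9612 -0.2759 0.0000; 0.2759 0.9612 0.0000; 0.0000 0.0000 1.0000], t=(-1.1064, 0.4646, 0.0000)
after S1 (triangulate): (0.2137, 0.6995, 1.0278)
after S2 (kf_track): (-0.7291, -0.6526, -0.9029)

result = (-0.7291, -0.6526, -0.9029)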